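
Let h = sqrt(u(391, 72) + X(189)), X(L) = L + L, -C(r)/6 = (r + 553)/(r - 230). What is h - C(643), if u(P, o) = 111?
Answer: 7176/413 + sqrt(489) ≈ 39.489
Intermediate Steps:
C(r) = -6*(553 + r)/(-230 + r) (C(r) = -6*(r + 553)/(r - 230) = -6*(553 + r)/(-230 + r))
X(L) = 2*L
h = sqrt(489) (h = sqrt(111 + 2*189) = sqrt(111 + 378) = sqrt(489) ≈ 22.113)
h - C(643) = sqrt(489) - 6*(-553 - 1*643)/(-230 + 643) = sqrt(489) - 6*(-553 - 643)/413 = sqrt(489) - 6*(-1196)/413 = sqrt(489) - 1*(-7176/413) = sqrt(489) + 7176/413 = 7176/413 + sqrt(489)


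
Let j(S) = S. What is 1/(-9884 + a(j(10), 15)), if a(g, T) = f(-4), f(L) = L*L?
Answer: -1/9868 ≈ -0.00010134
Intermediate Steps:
f(L) = L**2
a(g, T) = 16 (a(g, T) = (-4)**2 = 16)
1/(-9884 + a(j(10), 15)) = 1/(-9884 + 16) = 1/(-9868) = -1/9868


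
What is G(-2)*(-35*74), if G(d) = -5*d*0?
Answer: 0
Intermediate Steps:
G(d) = 0
G(-2)*(-35*74) = 0*(-35*74) = 0*(-2590) = 0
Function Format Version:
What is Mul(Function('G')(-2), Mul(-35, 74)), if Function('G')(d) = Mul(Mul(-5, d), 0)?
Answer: 0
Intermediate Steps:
Function('G')(d) = 0
Mul(Function('G')(-2), Mul(-35, 74)) = Mul(0, Mul(-35, 74)) = Mul(0, -2590) = 0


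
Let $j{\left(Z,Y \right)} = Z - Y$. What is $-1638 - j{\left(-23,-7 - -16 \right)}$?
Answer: $-1606$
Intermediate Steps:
$-1638 - j{\left(-23,-7 - -16 \right)} = -1638 - \left(-23 - \left(-7 - -16\right)\right) = -1638 - \left(-23 - \left(-7 + 16\right)\right) = -1638 - \left(-23 - 9\right) = -1638 - -32 = -1638 + 32 = -1606$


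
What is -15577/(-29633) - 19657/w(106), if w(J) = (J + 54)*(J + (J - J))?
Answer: -318309961/502575680 ≈ -0.63336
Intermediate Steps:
w(J) = J*(54 + J) (w(J) = (54 + J)*(J + 0) = (54 + J)*J = J*(54 + J))
-15577/(-29633) - 19657/w(106) = -15577/(-29633) - 19657*1/(106*(54 + 106)) = -15577*(-1/29633) - 19657/(106*160) = 15577/29633 - 19657/16960 = -318309961/502575680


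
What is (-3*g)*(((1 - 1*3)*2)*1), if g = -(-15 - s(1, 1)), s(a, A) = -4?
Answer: 132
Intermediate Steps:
g = 11 (g = -(-15 - 1*(-4)) = -(-15 + 4) = -1*(-11) = 11)
(-3*g)*(((1 - 1*3)*2)*1) = (-3*11)*(((1 - 1*3)*2)*1) = -33*(1 - 3)*2 = -33*(-2*2) = -(-132) = -33*(-4) = 132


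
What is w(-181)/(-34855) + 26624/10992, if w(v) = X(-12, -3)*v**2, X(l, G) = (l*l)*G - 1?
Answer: 9803446151/23945385 ≈ 409.41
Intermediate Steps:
X(l, G) = -1 + G*l**2 (X(l, G) = l**2*G - 1 = G*l**2 - 1 = -1 + G*l**2)
w(v) = -433*v**2 (w(v) = (-1 - 3*(-12)**2)*v**2 = (-1 - 3*144)*v**2 = (-1 - 432)*v**2 = -433*v**2)
w(-181)/(-34855) + 26624/10992 = -433*(-181)**2/(-34855) + 26624/10992 = -433*32761*(-1/34855) + 26624*(1/10992) = -14185513*(-1/34855) + 1664/687 = 14185513/34855 + 1664/687 = 9803446151/23945385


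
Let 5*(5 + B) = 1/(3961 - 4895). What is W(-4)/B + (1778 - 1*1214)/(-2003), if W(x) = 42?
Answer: -406038384/46772053 ≈ -8.6812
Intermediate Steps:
B = -23351/4670 (B = -5 + 1/(5*(3961 - 4895)) = -5 + (1/5)/(-934) = -5 + (1/5)*(-1/934) = -5 - 1/4670 = -23351/4670 ≈ -5.0002)
W(-4)/B + (1778 - 1*1214)/(-2003) = 42/(-23351/4670) + (1778 - 1*1214)/(-2003) = 42*(-4670/23351) + (1778 - 1214)*(-1/2003) = -196140/23351 + 564*(-1/2003) = -196140/23351 - 564/2003 = -406038384/46772053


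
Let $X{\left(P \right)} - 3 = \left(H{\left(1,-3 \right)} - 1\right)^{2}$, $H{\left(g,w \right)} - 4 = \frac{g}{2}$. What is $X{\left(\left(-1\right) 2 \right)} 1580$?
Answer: $24095$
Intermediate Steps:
$H{\left(g,w \right)} = 4 + \frac{g}{2}$
$X{\left(P \right)} = \frac{61}{4}$ ($X{\left(P \right)} = 3 + \left(\left(4 + \frac{1}{2} \cdot 1\right) - 1\right)^{2} = 3 + \left(\left(4 + \frac{1}{2}\right) - 1\right)^{2} = 3 + \left(\frac{9}{2} - 1\right)^{2} = 3 + \left(\frac{7}{2}\right)^{2} = 3 + \frac{49}{4} = \frac{61}{4}$)
$X{\left(\left(-1\right) 2 \right)} 1580 = \frac{61}{4} \cdot 1580 = 24095$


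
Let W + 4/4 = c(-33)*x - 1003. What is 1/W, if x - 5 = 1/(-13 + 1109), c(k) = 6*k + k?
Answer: -1096/2366495 ≈ -0.00046313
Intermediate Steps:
c(k) = 7*k
x = 5481/1096 (x = 5 + 1/(-13 + 1109) = 5 + 1/1096 = 5481/1096 ≈ 5.0009)
W = -2366495/1096 (W = -1 + ((7*(-33))*(5481/1096) - 1003) = -1 + (-231*5481/1096 - 1003) = -1 + (-1266111/1096 - 1003) = -1 - 2365399/1096 = -2366495/1096 ≈ -2159.2)
1/W = 1/(-2366495/1096) = -1096/2366495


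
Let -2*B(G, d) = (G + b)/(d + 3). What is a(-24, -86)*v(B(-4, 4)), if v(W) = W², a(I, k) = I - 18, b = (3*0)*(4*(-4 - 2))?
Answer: -24/7 ≈ -3.4286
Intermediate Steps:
b = 0 (b = 0*(4*(-6)) = 0*(-24) = 0)
B(G, d) = -G/(2*(3 + d)) (B(G, d) = -(G + 0)/(2*(d + 3)) = -G/(2*(3 + d)))
a(I, k) = -18 + I
a(-24, -86)*v(B(-4, 4)) = (-18 - 24)*(-1*(-4)/(6 + 2*4))² = -42*16/(6 + 8)² = -42*(-1*(-4)/14)² = -42*(-1*(-4)*1/14)² = -42*(2/7)² = -42*4/49 = -24/7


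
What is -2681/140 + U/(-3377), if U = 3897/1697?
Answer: -2194962467/114615380 ≈ -19.151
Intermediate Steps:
U = 3897/1697 (U = 3897*(1/1697) = 3897/1697 ≈ 2.2964)
-2681/140 + U/(-3377) = -2681/140 + (3897/1697)/(-3377) = -2681*1/140 + (3897/1697)*(-1/3377) = -383/20 - 3897/5730769 = -2194962467/114615380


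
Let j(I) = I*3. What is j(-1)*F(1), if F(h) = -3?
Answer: 9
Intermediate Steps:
j(I) = 3*I
j(-1)*F(1) = (3*(-1))*(-3) = -3*(-3) = 9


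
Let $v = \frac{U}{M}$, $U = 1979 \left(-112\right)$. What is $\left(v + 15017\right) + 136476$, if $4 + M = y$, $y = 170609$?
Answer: $\frac{25845241617}{170605} \approx 1.5149 \cdot 10^{5}$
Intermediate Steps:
$M = 170605$ ($M = -4 + 170609 = 170605$)
$U = -221648$
$v = - \frac{221648}{170605} \approx -1.2992$
$\left(v + 15017\right) + 136476 = \left(- \frac{221648}{170605} + 15017\right) + 136476 = \frac{2561753637}{170605} + 136476 = \frac{25845241617}{170605}$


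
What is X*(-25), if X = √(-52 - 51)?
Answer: -25*I*√103 ≈ -253.72*I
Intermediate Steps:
X = I*√103 (X = √(-103) = I*√103 ≈ 10.149*I)
X*(-25) = (I*√103)*(-25) = -25*I*√103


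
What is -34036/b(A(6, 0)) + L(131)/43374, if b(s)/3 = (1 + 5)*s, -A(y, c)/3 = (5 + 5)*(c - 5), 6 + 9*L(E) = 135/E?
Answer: -16116045257/1278448650 ≈ -12.606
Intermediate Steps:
L(E) = -2/3 + 15/E (L(E) = -2/3 + (135/E)/9 = -2/3 + 15/E)
A(y, c) = 150 - 30*c (A(y, c) = -3*(5 + 5)*(c - 5) = -30*(-5 + c) = -3*(-50 + 10*c) = 150 - 30*c)
b(s) = 18*s (b(s) = 3*((1 + 5)*s) = 3*(6*s) = 18*s)
-34036/b(A(6, 0)) + L(131)/43374 = -34036*1/(18*(150 - 30*0)) + (-2/3 + 15/131)/43374 = -34036*1/(18*(150 + 0)) + (-2/3 + 15*(1/131))*(1/43374) = -34036/(18*150) + (-2/3 + 15/131)*(1/43374) = -34036/2700 - 217/393*1/43374 = -34036*1/2700 - 217/17045982 = -8509/675 - 217/17045982 = -16116045257/1278448650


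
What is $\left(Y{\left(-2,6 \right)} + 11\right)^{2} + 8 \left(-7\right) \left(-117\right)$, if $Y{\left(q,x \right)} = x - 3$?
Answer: $6748$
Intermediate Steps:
$Y{\left(q,x \right)} = -3 + x$
$\left(Y{\left(-2,6 \right)} + 11\right)^{2} + 8 \left(-7\right) \left(-117\right) = \left(\left(-3 + 6\right) + 11\right)^{2} + 8 \left(-7\right) \left(-117\right) = \left(3 + 11\right)^{2} - -6552 = 14^{2} + 6552 = 196 + 6552 = 6748$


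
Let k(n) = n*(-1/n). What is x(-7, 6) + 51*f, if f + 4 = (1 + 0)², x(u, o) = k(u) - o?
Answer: -160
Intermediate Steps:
k(n) = -1
x(u, o) = -1 - o
f = -3 (f = -4 + (1 + 0)² = -4 + 1² = -4 + 1 = -3)
x(-7, 6) + 51*f = (-1 - 1*6) + 51*(-3) = (-1 - 6) - 153 = -7 - 153 = -160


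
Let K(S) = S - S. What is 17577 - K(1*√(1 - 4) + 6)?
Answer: 17577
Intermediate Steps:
K(S) = 0
17577 - K(1*√(1 - 4) + 6) = 17577 - 1*0 = 17577 + 0 = 17577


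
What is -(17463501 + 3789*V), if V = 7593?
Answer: -46233378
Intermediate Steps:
-(17463501 + 3789*V) = -3789/(1/(7593 + 4609)) = -3789/(1/12202) = -3789/1/12202 = -3789*12202 = -46233378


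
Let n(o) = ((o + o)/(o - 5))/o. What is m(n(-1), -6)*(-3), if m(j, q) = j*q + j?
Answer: -5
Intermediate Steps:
n(o) = 2/(-5 + o) (n(o) = ((2*o)/(-5 + o))/o = (2*o/(-5 + o))/o = 2/(-5 + o))
m(j, q) = j + j*q
m(n(-1), -6)*(-3) = ((2/(-5 - 1))*(1 - 6))*(-3) = ((2/(-6))*(-5))*(-3) = ((2*(-⅙))*(-5))*(-3) = -⅓*(-5)*(-3) = (5/3)*(-3) = -5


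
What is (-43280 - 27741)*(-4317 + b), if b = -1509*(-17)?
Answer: -1515304056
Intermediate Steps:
b = 25653
(-43280 - 27741)*(-4317 + b) = (-43280 - 27741)*(-4317 + 25653) = -71021*21336 = -1515304056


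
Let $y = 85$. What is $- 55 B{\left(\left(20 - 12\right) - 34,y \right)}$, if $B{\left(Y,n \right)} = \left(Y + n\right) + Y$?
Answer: $-1815$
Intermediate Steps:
$B{\left(Y,n \right)} = n + 2 Y$
$- 55 B{\left(\left(20 - 12\right) - 34,y \right)} = - 55 \left(85 + 2 \left(\left(20 - 12\right) - 34\right)\right) = - 55 \left(85 + 2 \left(8 - 34\right)\right) = - 55 \left(85 + 2 \left(-26\right)\right) = - 55 \left(85 - 52\right) = \left(-55\right) 33 = -1815$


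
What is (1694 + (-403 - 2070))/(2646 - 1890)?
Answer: -779/756 ≈ -1.0304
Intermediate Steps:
(1694 + (-403 - 2070))/(2646 - 1890) = (1694 - 2473)/756 = -779*1/756 = -779/756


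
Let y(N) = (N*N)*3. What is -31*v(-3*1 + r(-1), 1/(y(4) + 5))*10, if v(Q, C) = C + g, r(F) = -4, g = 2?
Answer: -33170/53 ≈ -625.85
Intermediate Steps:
y(N) = 3*N**2 (y(N) = N**2*3 = 3*N**2)
v(Q, C) = 2 + C (v(Q, C) = C + 2 = 2 + C)
-31*v(-3*1 + r(-1), 1/(y(4) + 5))*10 = -31*(2 + 1/(3*4**2 + 5))*10 = -31*(2 + 1/(3*16 + 5))*10 = -31*(2 + 1/(48 + 5))*10 = -31*(2 + 1/53)*10 = -31*107/53*10 = -3317/53*10 = -33170/53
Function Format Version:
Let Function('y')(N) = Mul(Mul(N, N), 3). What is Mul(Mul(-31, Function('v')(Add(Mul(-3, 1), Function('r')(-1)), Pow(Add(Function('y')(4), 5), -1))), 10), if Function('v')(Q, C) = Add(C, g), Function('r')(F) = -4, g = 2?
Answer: Rational(-33170, 53) ≈ -625.85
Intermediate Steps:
Function('y')(N) = Mul(3, Pow(N, 2)) (Function('y')(N) = Mul(Pow(N, 2), 3) = Mul(3, Pow(N, 2)))
Function('v')(Q, C) = Add(2, C) (Function('v')(Q, C) = Add(C, 2) = Add(2, C))
Mul(Mul(-31, Function('v')(Add(Mul(-3, 1), Function('r')(-1)), Pow(Add(Function('y')(4), 5), -1))), 10) = Mul(Mul(-31, Add(2, Pow(Add(Mul(3, Pow(4, 2)), 5), -1))), 10) = Mul(Mul(-31, Add(2, Pow(Add(Mul(3, 16), 5), -1))), 10) = Mul(Mul(-31, Add(2, Pow(Add(48, 5), -1))), 10) = Mul(Mul(-31, Add(2, Pow(53, -1))), 10) = Mul(Mul(-31, Add(2, Rational(1, 53))), 10) = Mul(Mul(-31, Rational(107, 53)), 10) = Mul(Rational(-3317, 53), 10) = Rational(-33170, 53)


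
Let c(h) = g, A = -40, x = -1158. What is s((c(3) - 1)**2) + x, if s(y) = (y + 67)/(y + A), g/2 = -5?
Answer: -93610/81 ≈ -1155.7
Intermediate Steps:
g = -10 (g = 2*(-5) = -10)
c(h) = -10
s(y) = (67 + y)/(-40 + y) (s(y) = (y + 67)/(y - 40) = (67 + y)/(-40 + y))
s((c(3) - 1)**2) + x = (67 + (-10 - 1)**2)/(-40 + (-10 - 1)**2) - 1158 = (67 + (-11)**2)/(-40 + (-11)**2) - 1158 = (67 + 121)/(-40 + 121) - 1158 = 188/81 - 1158 = -93610/81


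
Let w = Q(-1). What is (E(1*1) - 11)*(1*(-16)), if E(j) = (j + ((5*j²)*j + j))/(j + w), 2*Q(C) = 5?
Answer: 144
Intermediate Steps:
Q(C) = 5/2 (Q(C) = (½)*5 = 5/2)
w = 5/2 ≈ 2.5000
E(j) = (2*j + 5*j³)/(5/2 + j) (E(j) = (j + ((5*j²)*j + j))/(j + 5/2) = (j + (5*j³ + j))/(5/2 + j) = (j + (j + 5*j³))/(5/2 + j) = (2*j + 5*j³)/(5/2 + j))
(E(1*1) - 11)*(1*(-16)) = ((4*(1*1) + 10*(1*1)³)/(5 + 2*(1*1)) - 11)*(1*(-16)) = ((4*1 + 10*1³)/(5 + 2*1) - 11)*(-16) = ((4 + 10*1)/(5 + 2) - 11)*(-16) = ((4 + 10)/7 - 11)*(-16) = ((⅐)*14 - 11)*(-16) = (2 - 11)*(-16) = -9*(-16) = 144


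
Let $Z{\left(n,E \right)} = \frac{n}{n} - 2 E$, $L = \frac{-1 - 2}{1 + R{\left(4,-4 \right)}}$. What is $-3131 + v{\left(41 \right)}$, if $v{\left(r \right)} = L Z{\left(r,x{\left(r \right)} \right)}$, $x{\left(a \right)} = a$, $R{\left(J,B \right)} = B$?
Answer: $-3212$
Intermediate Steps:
$L = 1$ ($L = \frac{-1 - 2}{1 - 4} = - \frac{3}{-3} = \left(-3\right) \left(- \frac{1}{3}\right) = 1$)
$Z{\left(n,E \right)} = 1 - 2 E$
$v{\left(r \right)} = 1 - 2 r$ ($v{\left(r \right)} = 1 \left(1 - 2 r\right) = 1 - 2 r$)
$-3131 + v{\left(41 \right)} = -3131 + \left(1 - 82\right) = -3131 - 81 = -3212$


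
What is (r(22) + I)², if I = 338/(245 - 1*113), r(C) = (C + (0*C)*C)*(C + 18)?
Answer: 3392946001/4356 ≈ 7.7891e+5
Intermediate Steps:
r(C) = C*(18 + C) (r(C) = (C + 0*C)*(18 + C) = (C + 0)*(18 + C) = C*(18 + C))
I = 169/66 (I = 338/(245 - 113) = 338/132 = 338*(1/132) = 169/66 ≈ 2.5606)
(r(22) + I)² = (22*(18 + 22) + 169/66)² = (22*40 + 169/66)² = (880 + 169/66)² = (58249/66)² = 3392946001/4356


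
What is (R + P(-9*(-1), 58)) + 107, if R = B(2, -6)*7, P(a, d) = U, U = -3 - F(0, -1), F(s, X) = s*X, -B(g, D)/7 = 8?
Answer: -288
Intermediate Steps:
B(g, D) = -56 (B(g, D) = -7*8 = -56)
F(s, X) = X*s
U = -3 (U = -3 - (-1)*0 = -3 - 1*0 = -3 + 0 = -3)
P(a, d) = -3
R = -392 (R = -56*7 = -392)
(R + P(-9*(-1), 58)) + 107 = (-392 - 3) + 107 = -395 + 107 = -288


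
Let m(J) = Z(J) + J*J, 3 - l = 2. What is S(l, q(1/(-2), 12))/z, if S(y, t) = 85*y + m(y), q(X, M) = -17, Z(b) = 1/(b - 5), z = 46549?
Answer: 343/186196 ≈ 0.0018421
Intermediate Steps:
l = 1 (l = 3 - 1*2 = 3 - 2 = 1)
Z(b) = 1/(-5 + b)
m(J) = J² + 1/(-5 + J) (m(J) = 1/(-5 + J) + J*J = 1/(-5 + J) + J² = J² + 1/(-5 + J))
S(y, t) = 85*y + (1 + y²*(-5 + y))/(-5 + y)
S(l, q(1/(-2), 12))/z = ((1 + 1*(-5 + 1)*(85 + 1))/(-5 + 1))/46549 = ((1 + 1*(-4)*86)/(-4))*(1/46549) = -(1 - 344)/4*(1/46549) = -¼*(-343)*(1/46549) = (343/4)*(1/46549) = 343/186196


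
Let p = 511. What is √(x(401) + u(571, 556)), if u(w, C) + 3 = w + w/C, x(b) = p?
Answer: 7*√1703445/278 ≈ 32.864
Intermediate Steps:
x(b) = 511
u(w, C) = -3 + w + w/C (u(w, C) = -3 + (w + w/C) = -3 + w + w/C)
√(x(401) + u(571, 556)) = √(511 + (-3 + 571 + 571/556)) = √(511 + 316379/556) = √(600495/556) = 7*√1703445/278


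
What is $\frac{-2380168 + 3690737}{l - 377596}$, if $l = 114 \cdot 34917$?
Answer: $\frac{1310569}{3602942} \approx 0.36375$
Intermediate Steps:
$l = 3980538$
$\frac{-2380168 + 3690737}{l - 377596} = \frac{-2380168 + 3690737}{3980538 - 377596} = \frac{1310569}{3602942}$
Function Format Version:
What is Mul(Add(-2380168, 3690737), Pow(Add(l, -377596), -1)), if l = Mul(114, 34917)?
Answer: Rational(1310569, 3602942) ≈ 0.36375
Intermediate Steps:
l = 3980538
Mul(Add(-2380168, 3690737), Pow(Add(l, -377596), -1)) = Mul(Add(-2380168, 3690737), Pow(Add(3980538, -377596), -1)) = Mul(1310569, Pow(3602942, -1)) = Mul(1310569, Rational(1, 3602942)) = Rational(1310569, 3602942)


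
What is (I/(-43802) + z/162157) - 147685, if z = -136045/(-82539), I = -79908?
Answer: -43290227856709185368/293129042320323 ≈ -1.4768e+5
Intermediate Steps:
z = 136045/82539 (z = -136045*(-1/82539) = 136045/82539 ≈ 1.6483)
(I/(-43802) + z/162157) - 147685 = (-79908/(-43802) + (136045/82539)/162157) - 147685 = (-79908*(-1/43802) + (136045/82539)*(1/162157)) - 147685 = (39954/21901 + 136045/13384276623) - 147685 = 534758367716887/293129042320323 - 147685 = -43290227856709185368/293129042320323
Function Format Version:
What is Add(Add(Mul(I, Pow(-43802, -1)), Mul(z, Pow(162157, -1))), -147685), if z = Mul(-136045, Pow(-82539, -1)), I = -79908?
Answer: Rational(-43290227856709185368, 293129042320323) ≈ -1.4768e+5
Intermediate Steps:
z = Rational(136045, 82539) (z = Mul(-136045, Rational(-1, 82539)) = Rational(136045, 82539) ≈ 1.6483)
Add(Add(Mul(I, Pow(-43802, -1)), Mul(z, Pow(162157, -1))), -147685) = Add(Add(Mul(-79908, Pow(-43802, -1)), Mul(Rational(136045, 82539), Pow(162157, -1))), -147685) = Add(Add(Mul(-79908, Rational(-1, 43802)), Mul(Rational(136045, 82539), Rational(1, 162157))), -147685) = Add(Add(Rational(39954, 21901), Rational(136045, 13384276623)), -147685) = Add(Rational(534758367716887, 293129042320323), -147685) = Rational(-43290227856709185368, 293129042320323)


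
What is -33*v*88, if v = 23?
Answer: -66792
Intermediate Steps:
-33*v*88 = -33*23*88 = -759*88 = -66792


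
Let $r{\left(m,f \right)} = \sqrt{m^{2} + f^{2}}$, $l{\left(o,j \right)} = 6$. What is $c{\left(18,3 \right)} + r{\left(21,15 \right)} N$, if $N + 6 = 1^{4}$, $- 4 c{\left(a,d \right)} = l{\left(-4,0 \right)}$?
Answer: $- \frac{3}{2} - 15 \sqrt{74} \approx -130.53$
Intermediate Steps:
$c{\left(a,d \right)} = - \frac{3}{2}$ ($c{\left(a,d \right)} = \left(- \frac{1}{4}\right) 6 = - \frac{3}{2}$)
$N = -5$ ($N = -6 + 1^{4} = -6 + 1 = -5$)
$r{\left(m,f \right)} = \sqrt{f^{2} + m^{2}}$
$c{\left(18,3 \right)} + r{\left(21,15 \right)} N = - \frac{3}{2} + \sqrt{15^{2} + 21^{2}} \left(-5\right) = - \frac{3}{2} + \sqrt{225 + 441} \left(-5\right) = - \frac{3}{2} + \sqrt{666} \left(-5\right) = - \frac{3}{2} + 3 \sqrt{74} \left(-5\right) = - \frac{3}{2} - 15 \sqrt{74}$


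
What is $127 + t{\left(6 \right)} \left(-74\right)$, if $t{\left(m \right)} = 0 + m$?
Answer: $-317$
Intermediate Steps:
$t{\left(m \right)} = m$
$127 + t{\left(6 \right)} \left(-74\right) = 127 + 6 \left(-74\right) = 127 - 444 = -317$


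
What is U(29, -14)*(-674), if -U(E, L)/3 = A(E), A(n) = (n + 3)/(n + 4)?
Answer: 21568/11 ≈ 1960.7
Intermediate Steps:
A(n) = (3 + n)/(4 + n)
U(E, L) = -3*(3 + E)/(4 + E)
U(29, -14)*(-674) = (3*(-3 - 1*29)/(4 + 29))*(-674) = (3*(-3 - 29)/33)*(-674) = (3*(1/33)*(-32))*(-674) = -32/11*(-674) = 21568/11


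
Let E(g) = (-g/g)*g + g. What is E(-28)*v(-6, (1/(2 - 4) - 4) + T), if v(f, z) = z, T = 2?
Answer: 0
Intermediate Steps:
E(g) = 0 (E(g) = (-1*1)*g + g = -g + g = 0)
E(-28)*v(-6, (1/(2 - 4) - 4) + T) = 0*((1/(2 - 4) - 4) + 2) = 0*((1/(-2) - 4) + 2) = 0*((-½ - 4) + 2) = 0*(-9/2 + 2) = 0*(-5/2) = 0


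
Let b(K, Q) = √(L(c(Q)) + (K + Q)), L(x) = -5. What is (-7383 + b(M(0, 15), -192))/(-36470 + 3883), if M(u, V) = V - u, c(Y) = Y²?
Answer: 7383/32587 - I*√182/32587 ≈ 0.22656 - 0.00041399*I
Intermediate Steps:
b(K, Q) = √(-5 + K + Q) (b(K, Q) = √(-5 + (K + Q)) = √(-5 + K + Q))
(-7383 + b(M(0, 15), -192))/(-36470 + 3883) = (-7383 + √(-5 + (15 - 1*0) - 192))/(-36470 + 3883) = (-7383 + √(-5 + (15 + 0) - 192))/(-32587) = (-7383 + √(-5 + 15 - 192))*(-1/32587) = (-7383 + √(-182))*(-1/32587) = (-7383 + I*√182)*(-1/32587) = 7383/32587 - I*√182/32587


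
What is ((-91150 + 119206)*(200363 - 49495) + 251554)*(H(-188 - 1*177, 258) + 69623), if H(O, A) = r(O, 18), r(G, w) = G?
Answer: 293169402251796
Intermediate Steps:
H(O, A) = O
((-91150 + 119206)*(200363 - 49495) + 251554)*(H(-188 - 1*177, 258) + 69623) = ((-91150 + 119206)*(200363 - 49495) + 251554)*((-188 - 1*177) + 69623) = (28056*150868 + 251554)*((-188 - 177) + 69623) = (4232752608 + 251554)*(-365 + 69623) = 4233004162*69258 = 293169402251796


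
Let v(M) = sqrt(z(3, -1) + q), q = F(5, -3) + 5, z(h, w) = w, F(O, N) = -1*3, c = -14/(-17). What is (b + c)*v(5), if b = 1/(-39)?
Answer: 529/663 ≈ 0.79789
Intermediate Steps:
c = 14/17 (c = -14*(-1/17) = 14/17 ≈ 0.82353)
F(O, N) = -3
b = -1/39 ≈ -0.025641
q = 2 (q = -3 + 5 = 2)
v(M) = 1 (v(M) = sqrt(-1 + 2) = sqrt(1) = 1)
(b + c)*v(5) = (-1/39 + 14/17)*1 = (529/663)*1 = 529/663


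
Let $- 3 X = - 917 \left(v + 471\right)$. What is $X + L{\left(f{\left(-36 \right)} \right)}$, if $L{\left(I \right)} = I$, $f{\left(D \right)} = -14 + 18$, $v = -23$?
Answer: $\frac{410828}{3} \approx 1.3694 \cdot 10^{5}$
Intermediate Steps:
$f{\left(D \right)} = 4$
$X = \frac{410816}{3}$ ($X = - \frac{\left(-917\right) \left(-23 + 471\right)}{3} = - \frac{\left(-917\right) 448}{3} = \left(- \frac{1}{3}\right) \left(-410816\right) = \frac{410816}{3} \approx 1.3694 \cdot 10^{5}$)
$X + L{\left(f{\left(-36 \right)} \right)} = \frac{410816}{3} + 4 = \frac{410828}{3}$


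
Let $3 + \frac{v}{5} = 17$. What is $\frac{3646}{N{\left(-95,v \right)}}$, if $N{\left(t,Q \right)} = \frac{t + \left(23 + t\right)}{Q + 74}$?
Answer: $- \frac{525024}{167} \approx -3143.9$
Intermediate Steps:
$v = 70$ ($v = -15 + 5 \cdot 17 = -15 + 85 = 70$)
$N{\left(t,Q \right)} = \frac{23 + 2 t}{74 + Q}$
$\frac{3646}{N{\left(-95,v \right)}} = \frac{3646}{\frac{1}{74 + 70} \left(23 + 2 \left(-95\right)\right)} = \frac{3646}{\frac{1}{144} \left(23 - 190\right)} = \frac{3646}{\frac{1}{144} \left(-167\right)} = \frac{3646}{- \frac{167}{144}} = 3646 \left(- \frac{144}{167}\right) = - \frac{525024}{167}$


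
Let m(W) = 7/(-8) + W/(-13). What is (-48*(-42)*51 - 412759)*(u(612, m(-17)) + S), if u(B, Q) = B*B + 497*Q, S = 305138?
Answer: -21915850400299/104 ≈ -2.1073e+11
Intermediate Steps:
m(W) = -7/8 - W/13 (m(W) = 7*(-⅛) + W*(-1/13) = -7/8 - W/13)
u(B, Q) = B² + 497*Q
(-48*(-42)*51 - 412759)*(u(612, m(-17)) + S) = (-48*(-42)*51 - 412759)*((612² + 497*(-7/8 - 1/13*(-17))) + 305138) = (2016*51 - 412759)*((374544 + 497*(-7/8 + 17/13)) + 305138) = (102816 - 412759)*((374544 + 497*(45/104)) + 305138) = -309943*((374544 + 22365/104) + 305138) = -309943*(38974941/104 + 305138) = -309943*70709293/104 = -21915850400299/104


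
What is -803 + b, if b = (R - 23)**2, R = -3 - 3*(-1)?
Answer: -274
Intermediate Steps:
R = 0 (R = -3 + 3 = 0)
b = 529 (b = (0 - 23)**2 = (-23)**2 = 529)
-803 + b = -803 + 529 = -274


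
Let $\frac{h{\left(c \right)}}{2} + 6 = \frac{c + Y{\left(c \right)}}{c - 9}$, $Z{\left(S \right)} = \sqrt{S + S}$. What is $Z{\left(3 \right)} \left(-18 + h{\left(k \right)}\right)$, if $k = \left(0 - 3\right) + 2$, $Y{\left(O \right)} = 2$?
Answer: $- \frac{151 \sqrt{6}}{5} \approx -73.975$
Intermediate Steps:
$Z{\left(S \right)} = \sqrt{2} \sqrt{S}$ ($Z{\left(S \right)} = \sqrt{2 S} = \sqrt{2} \sqrt{S}$)
$k = -1$ ($k = -3 + 2 = -1$)
$h{\left(c \right)} = -12 + \frac{2 \left(2 + c\right)}{-9 + c}$ ($h{\left(c \right)} = -12 + 2 \frac{c + 2}{c - 9} = -12 + 2 \frac{2 + c}{-9 + c} = -12 + \frac{2 \left(2 + c\right)}{-9 + c}$)
$Z{\left(3 \right)} \left(-18 + h{\left(k \right)}\right) = \sqrt{2} \sqrt{3} \left(-18 + \frac{2 \left(56 - -5\right)}{-9 - 1}\right) = \sqrt{6} \left(-18 + \frac{2 \left(56 + 5\right)}{-10}\right) = \sqrt{6} \left(-18 + 2 \left(- \frac{1}{10}\right) 61\right) = \sqrt{6} \left(-18 - \frac{61}{5}\right) = \sqrt{6} \left(- \frac{151}{5}\right) = - \frac{151 \sqrt{6}}{5}$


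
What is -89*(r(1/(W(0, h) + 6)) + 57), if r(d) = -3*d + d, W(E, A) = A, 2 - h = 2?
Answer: -15130/3 ≈ -5043.3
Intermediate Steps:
h = 0 (h = 2 - 1*2 = 2 - 2 = 0)
r(d) = -2*d
-89*(r(1/(W(0, h) + 6)) + 57) = -89*(-2/(0 + 6) + 57) = -89*(-2/6 + 57) = -89*(-2*⅙ + 57) = -89*(-⅓ + 57) = -89*170/3 = -15130/3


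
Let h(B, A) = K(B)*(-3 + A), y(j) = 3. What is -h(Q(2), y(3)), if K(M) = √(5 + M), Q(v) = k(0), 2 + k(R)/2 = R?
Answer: 0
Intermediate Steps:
k(R) = -4 + 2*R
Q(v) = -4 (Q(v) = -4 + 2*0 = -4 + 0 = -4)
h(B, A) = √(5 + B)*(-3 + A)
-h(Q(2), y(3)) = -√(5 - 4)*(-3 + 3) = -√1*0 = -0 = -1*0 = 0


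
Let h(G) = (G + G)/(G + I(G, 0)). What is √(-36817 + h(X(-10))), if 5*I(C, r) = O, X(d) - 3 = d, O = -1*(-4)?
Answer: 13*I*√209343/31 ≈ 191.87*I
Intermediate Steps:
O = 4
X(d) = 3 + d
I(C, r) = ⅘ (I(C, r) = (⅕)*4 = ⅘)
h(G) = 2*G/(⅘ + G) (h(G) = (G + G)/(G + ⅘) = (2*G)/(⅘ + G) = 2*G/(⅘ + G))
√(-36817 + h(X(-10))) = √(-36817 + 10*(3 - 10)/(4 + 5*(3 - 10))) = √(-36817 + 10*(-7)/(4 + 5*(-7))) = √(-36817 + 10*(-7)/(4 - 35)) = √(-36817 + 10*(-7)/(-31)) = √(-36817 + 10*(-7)*(-1/31)) = √(-36817 + 70/31) = √(-1141257/31) = 13*I*√209343/31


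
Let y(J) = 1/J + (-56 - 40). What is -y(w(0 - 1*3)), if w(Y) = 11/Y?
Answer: 1059/11 ≈ 96.273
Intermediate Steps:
y(J) = -96 + 1/J (y(J) = 1/J - 96 = -96 + 1/J)
-y(w(0 - 1*3)) = -(-96 + 1/(11/(0 - 1*3))) = -(-96 + 1/(11/(0 - 3))) = -(-96 + 1/(11/(-3))) = -(-96 + 1/(11*(-⅓))) = -(-96 + 1/(-11/3)) = -(-96 - 3/11) = -1*(-1059/11) = 1059/11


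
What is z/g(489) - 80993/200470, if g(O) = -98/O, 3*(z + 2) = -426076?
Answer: 6961453702353/9823030 ≈ 7.0869e+5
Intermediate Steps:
z = -426082/3 (z = -2 + (1/3)*(-426076) = -2 - 426076/3 = -426082/3 ≈ -1.4203e+5)
z/g(489) - 80993/200470 = -426082/(3*((-98/489))) - 80993/200470 = -426082/(3*((-98*1/489))) - 80993*1/200470 = -426082/(3*(-98/489)) - 80993/200470 = -426082/3*(-489/98) - 80993/200470 = 34725683/49 - 80993/200470 = 6961453702353/9823030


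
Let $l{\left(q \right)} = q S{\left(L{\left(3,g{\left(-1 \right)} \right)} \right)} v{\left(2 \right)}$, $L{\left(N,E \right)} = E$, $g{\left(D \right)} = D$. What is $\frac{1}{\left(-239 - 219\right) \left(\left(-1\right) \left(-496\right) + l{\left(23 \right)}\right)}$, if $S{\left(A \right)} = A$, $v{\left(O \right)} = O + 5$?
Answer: $- \frac{1}{153430} \approx -6.5176 \cdot 10^{-6}$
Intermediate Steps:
$v{\left(O \right)} = 5 + O$
$l{\left(q \right)} = - 7 q$ ($l{\left(q \right)} = q \left(-1\right) \left(5 + 2\right) = - q 7 = - 7 q$)
$\frac{1}{\left(-239 - 219\right) \left(\left(-1\right) \left(-496\right) + l{\left(23 \right)}\right)} = \frac{1}{\left(-239 - 219\right) \left(\left(-1\right) \left(-496\right) - 161\right)} = \frac{1}{\left(-458\right) \left(496 - 161\right)} = \frac{1}{\left(-458\right) 335} = \frac{1}{-153430} = - \frac{1}{153430}$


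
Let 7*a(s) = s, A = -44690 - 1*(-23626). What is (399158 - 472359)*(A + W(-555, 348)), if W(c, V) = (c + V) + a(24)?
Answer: 10897652473/7 ≈ 1.5568e+9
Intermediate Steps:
A = -21064 (A = -44690 + 23626 = -21064)
a(s) = s/7
W(c, V) = 24/7 + V + c (W(c, V) = (c + V) + (1/7)*24 = (V + c) + 24/7 = 24/7 + V + c)
(399158 - 472359)*(A + W(-555, 348)) = (399158 - 472359)*(-21064 + (24/7 + 348 - 555)) = -73201*(-21064 - 1425/7) = -73201*(-148873/7) = 10897652473/7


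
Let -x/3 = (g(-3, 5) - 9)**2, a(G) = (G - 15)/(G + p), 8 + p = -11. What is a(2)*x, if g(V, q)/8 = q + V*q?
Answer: -308919/17 ≈ -18172.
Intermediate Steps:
p = -19 (p = -8 - 11 = -19)
a(G) = (-15 + G)/(-19 + G) (a(G) = (G - 15)/(G - 19) = (-15 + G)/(-19 + G))
g(V, q) = 8*q + 8*V*q (g(V, q) = 8*(q + V*q) = 8*q + 8*V*q)
x = -23763 (x = -3*(8*5*(1 - 3) - 9)**2 = -3*(8*5*(-2) - 9)**2 = -3*(-80 - 9)**2 = -3*(-89)**2 = -3*7921 = -23763)
a(2)*x = ((-15 + 2)/(-19 + 2))*(-23763) = (-13/(-17))*(-23763) = -1/17*(-13)*(-23763) = (13/17)*(-23763) = -308919/17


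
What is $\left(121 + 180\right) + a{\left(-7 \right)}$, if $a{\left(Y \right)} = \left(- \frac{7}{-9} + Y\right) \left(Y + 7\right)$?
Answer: $301$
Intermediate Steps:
$a{\left(Y \right)} = \left(7 + Y\right) \left(\frac{7}{9} + Y\right)$ ($a{\left(Y \right)} = \left(\left(-7\right) \left(- \frac{1}{9}\right) + Y\right) \left(7 + Y\right) = \left(\frac{7}{9} + Y\right) \left(7 + Y\right) = \left(7 + Y\right) \left(\frac{7}{9} + Y\right)$)
$\left(121 + 180\right) + a{\left(-7 \right)} = \left(121 + 180\right) + \left(\frac{49}{9} + \left(-7\right)^{2} + \frac{70}{9} \left(-7\right)\right) = 301 + \left(\frac{49}{9} + 49 - \frac{490}{9}\right) = 301 + 0 = 301$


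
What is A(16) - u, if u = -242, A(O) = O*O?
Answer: 498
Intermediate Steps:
A(O) = O²
A(16) - u = 16² - 1*(-242) = 256 + 242 = 498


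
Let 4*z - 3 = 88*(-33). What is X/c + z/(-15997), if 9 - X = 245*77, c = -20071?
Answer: 1264783699/1284303148 ≈ 0.98480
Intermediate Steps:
z = -2901/4 (z = 3/4 + (88*(-33))/4 = 3/4 + (1/4)*(-2904) = 3/4 - 726 = -2901/4 ≈ -725.25)
X = -18856 (X = 9 - 245*77 = 9 - 1*18865 = 9 - 18865 = -18856)
X/c + z/(-15997) = -18856/(-20071) - 2901/4/(-15997) = -18856*(-1/20071) - 2901/4*(-1/15997) = 18856/20071 + 2901/63988 = 1264783699/1284303148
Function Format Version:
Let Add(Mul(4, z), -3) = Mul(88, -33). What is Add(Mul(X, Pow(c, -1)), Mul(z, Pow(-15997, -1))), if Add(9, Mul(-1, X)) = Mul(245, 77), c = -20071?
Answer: Rational(1264783699, 1284303148) ≈ 0.98480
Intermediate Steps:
z = Rational(-2901, 4) (z = Add(Rational(3, 4), Mul(Rational(1, 4), Mul(88, -33))) = Add(Rational(3, 4), Mul(Rational(1, 4), -2904)) = Add(Rational(3, 4), -726) = Rational(-2901, 4) ≈ -725.25)
X = -18856 (X = Add(9, Mul(-1, Mul(245, 77))) = Add(9, Mul(-1, 18865)) = Add(9, -18865) = -18856)
Add(Mul(X, Pow(c, -1)), Mul(z, Pow(-15997, -1))) = Add(Mul(-18856, Pow(-20071, -1)), Mul(Rational(-2901, 4), Pow(-15997, -1))) = Add(Mul(-18856, Rational(-1, 20071)), Mul(Rational(-2901, 4), Rational(-1, 15997))) = Add(Rational(18856, 20071), Rational(2901, 63988)) = Rational(1264783699, 1284303148)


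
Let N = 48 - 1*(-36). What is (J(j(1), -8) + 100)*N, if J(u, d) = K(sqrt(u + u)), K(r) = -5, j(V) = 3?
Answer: 7980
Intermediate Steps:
J(u, d) = -5
N = 84 (N = 48 + 36 = 84)
(J(j(1), -8) + 100)*N = (-5 + 100)*84 = 95*84 = 7980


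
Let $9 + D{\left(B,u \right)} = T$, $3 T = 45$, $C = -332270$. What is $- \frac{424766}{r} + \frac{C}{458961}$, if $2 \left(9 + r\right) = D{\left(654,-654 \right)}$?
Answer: $\frac{10830501917}{152987} \approx 70794.0$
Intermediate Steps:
$T = 15$ ($T = \frac{1}{3} \cdot 45 = 15$)
$D{\left(B,u \right)} = 6$ ($D{\left(B,u \right)} = -9 + 15 = 6$)
$r = -6$ ($r = -9 + \frac{1}{2} \cdot 6 = -9 + 3 = -6$)
$- \frac{424766}{r} + \frac{C}{458961} = - \frac{424766}{-6} - \frac{332270}{458961} = \left(-424766\right) \left(- \frac{1}{6}\right) - \frac{332270}{458961} = \frac{212383}{3} - \frac{332270}{458961} = \frac{10830501917}{152987}$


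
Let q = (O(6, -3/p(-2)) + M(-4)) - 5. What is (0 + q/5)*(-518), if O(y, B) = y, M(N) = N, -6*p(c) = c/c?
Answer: 1554/5 ≈ 310.80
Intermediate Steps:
p(c) = -⅙ (p(c) = -c/(6*c) = -⅙*1 = -⅙)
q = -3 (q = (6 - 4) - 5 = 2 - 5 = -3)
(0 + q/5)*(-518) = (0 - 3/5)*(-518) = (0 - 3*⅕)*(-518) = (0 - ⅗)*(-518) = -⅗*(-518) = 1554/5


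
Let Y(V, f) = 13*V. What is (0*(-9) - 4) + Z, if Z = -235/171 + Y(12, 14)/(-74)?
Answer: -47341/6327 ≈ -7.4824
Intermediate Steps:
Z = -22033/6327 (Z = -235/171 + (13*12)/(-74) = -235*1/171 + 156*(-1/74) = -235/171 - 78/37 = -22033/6327 ≈ -3.4824)
(0*(-9) - 4) + Z = (0*(-9) - 4) - 22033/6327 = (0 - 4) - 22033/6327 = -4 - 22033/6327 = -47341/6327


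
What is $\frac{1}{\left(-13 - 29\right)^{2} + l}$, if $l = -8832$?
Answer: $- \frac{1}{7068} \approx -0.00014148$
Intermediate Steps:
$\frac{1}{\left(-13 - 29\right)^{2} + l} = \frac{1}{\left(-13 - 29\right)^{2} - 8832} = \frac{1}{\left(-42\right)^{2} - 8832} = \frac{1}{1764 - 8832} = \frac{1}{-7068} = - \frac{1}{7068}$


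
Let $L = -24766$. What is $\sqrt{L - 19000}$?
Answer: $i \sqrt{43766} \approx 209.2 i$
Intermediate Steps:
$\sqrt{L - 19000} = \sqrt{-24766 - 19000} = \sqrt{-43766} = i \sqrt{43766}$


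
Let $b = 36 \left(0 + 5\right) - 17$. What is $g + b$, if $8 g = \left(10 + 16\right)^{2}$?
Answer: $\frac{495}{2} \approx 247.5$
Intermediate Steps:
$b = 163$ ($b = 36 \cdot 5 - 17 = 180 - 17 = 163$)
$g = \frac{169}{2}$ ($g = \frac{\left(10 + 16\right)^{2}}{8} = \frac{26^{2}}{8} = \frac{1}{8} \cdot 676 = \frac{169}{2} \approx 84.5$)
$g + b = \frac{169}{2} + 163 = \frac{495}{2}$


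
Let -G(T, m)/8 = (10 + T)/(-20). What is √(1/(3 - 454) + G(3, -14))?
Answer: √26430855/2255 ≈ 2.2799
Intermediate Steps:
G(T, m) = 4 + 2*T/5 (G(T, m) = -8*(10 + T)/(-20) = -8*(10 + T)*(-1)/20 = -8*(-½ - T/20) = 4 + 2*T/5)
√(1/(3 - 454) + G(3, -14)) = √(1/(3 - 454) + (4 + (⅖)*3)) = √(1/(-451) + (4 + 6/5)) = √(-1/451 + 26/5) = √(11721/2255) = √26430855/2255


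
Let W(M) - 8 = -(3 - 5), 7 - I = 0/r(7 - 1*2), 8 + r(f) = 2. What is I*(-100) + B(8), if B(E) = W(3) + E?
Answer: -682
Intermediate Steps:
r(f) = -6 (r(f) = -8 + 2 = -6)
I = 7 (I = 7 - 0/(-6) = 7 - 0*(-1)/6 = 7 - 1*0 = 7 + 0 = 7)
W(M) = 10 (W(M) = 8 - (3 - 5) = 8 - 1*(-2) = 8 + 2 = 10)
B(E) = 10 + E
I*(-100) + B(8) = 7*(-100) + (10 + 8) = -700 + 18 = -682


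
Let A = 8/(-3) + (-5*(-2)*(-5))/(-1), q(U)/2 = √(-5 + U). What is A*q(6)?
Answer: 284/3 ≈ 94.667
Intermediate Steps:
q(U) = 2*√(-5 + U)
A = 142/3 (A = 8*(-⅓) + (10*(-5))*(-1) = -8/3 - 50*(-1) = -8/3 + 50 = 142/3 ≈ 47.333)
A*q(6) = 142*(2*√(-5 + 6))/3 = 142*(2*√1)/3 = 142*(2*1)/3 = (142/3)*2 = 284/3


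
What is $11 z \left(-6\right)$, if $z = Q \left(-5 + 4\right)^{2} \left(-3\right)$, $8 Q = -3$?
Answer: $- \frac{297}{4} \approx -74.25$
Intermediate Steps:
$Q = - \frac{3}{8}$ ($Q = \frac{1}{8} \left(-3\right) = - \frac{3}{8} \approx -0.375$)
$z = \frac{9}{8}$ ($z = - \frac{3 \left(-5 + 4\right)^{2}}{8} \left(-3\right) = - \frac{3 \left(-1\right)^{2}}{8} \left(-3\right) = \left(- \frac{3}{8}\right) 1 \left(-3\right) = \left(- \frac{3}{8}\right) \left(-3\right) = \frac{9}{8} \approx 1.125$)
$11 z \left(-6\right) = 11 \cdot \frac{9}{8} \left(-6\right) = \frac{99}{8} \left(-6\right) = - \frac{297}{4}$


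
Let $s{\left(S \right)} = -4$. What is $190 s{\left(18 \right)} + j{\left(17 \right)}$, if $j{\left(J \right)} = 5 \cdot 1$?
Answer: $-755$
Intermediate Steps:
$j{\left(J \right)} = 5$
$190 s{\left(18 \right)} + j{\left(17 \right)} = 190 \left(-4\right) + 5 = -760 + 5 = -755$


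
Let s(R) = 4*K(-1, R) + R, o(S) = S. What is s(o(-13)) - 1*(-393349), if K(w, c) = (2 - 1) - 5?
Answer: 393320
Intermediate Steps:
K(w, c) = -4 (K(w, c) = 1 - 5 = -4)
s(R) = -16 + R (s(R) = 4*(-4) + R = -16 + R)
s(o(-13)) - 1*(-393349) = (-16 - 13) - 1*(-393349) = -29 + 393349 = 393320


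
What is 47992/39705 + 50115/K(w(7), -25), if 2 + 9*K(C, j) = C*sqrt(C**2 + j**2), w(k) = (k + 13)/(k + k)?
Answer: 43071432817091/60806142840 + 552517875*sqrt(1229)/1531448 ≈ 13356.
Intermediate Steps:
w(k) = (13 + k)/(2*k) (w(k) = (13 + k)/((2*k)) = (13 + k)*(1/(2*k)) = (13 + k)/(2*k))
K(C, j) = -2/9 + C*sqrt(C**2 + j**2)/9 (K(C, j) = -2/9 + (C*sqrt(C**2 + j**2))/9 = -2/9 + C*sqrt(C**2 + j**2)/9)
47992/39705 + 50115/K(w(7), -25) = 47992/39705 + 50115/(-2/9 + ((1/2)*(13 + 7)/7)*sqrt(((1/2)*(13 + 7)/7)**2 + (-25)**2)/9) = 47992*(1/39705) + 50115/(-2/9 + ((1/2)*(1/7)*20)*sqrt(((1/2)*(1/7)*20)**2 + 625)/9) = 47992/39705 + 50115/(-2/9 + (1/9)*(10/7)*sqrt((10/7)**2 + 625)) = 47992/39705 + 50115/(-2/9 + (1/9)*(10/7)*sqrt(100/49 + 625)) = 47992/39705 + 50115/(-2/9 + (1/9)*(10/7)*sqrt(30725/49)) = 47992/39705 + 50115/(-2/9 + (1/9)*(10/7)*(5*sqrt(1229)/7)) = 47992/39705 + 50115/(-2/9 + 50*sqrt(1229)/441)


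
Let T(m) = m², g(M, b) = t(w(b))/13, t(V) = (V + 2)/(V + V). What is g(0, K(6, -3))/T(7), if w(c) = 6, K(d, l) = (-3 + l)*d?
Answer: 2/1911 ≈ 0.0010466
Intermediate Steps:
K(d, l) = d*(-3 + l)
t(V) = (2 + V)/(2*V) (t(V) = (2 + V)/((2*V)) = (2 + V)*(1/(2*V)) = (2 + V)/(2*V))
g(M, b) = 2/39 (g(M, b) = ((½)*(2 + 6)/6)/13 = ((½)*(⅙)*8)*(1/13) = (⅔)*(1/13) = 2/39)
g(0, K(6, -3))/T(7) = 2/(39*(7²)) = (2/39)/49 = (2/39)*(1/49) = 2/1911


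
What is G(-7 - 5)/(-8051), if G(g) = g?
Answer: 12/8051 ≈ 0.0014905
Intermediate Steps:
G(-7 - 5)/(-8051) = (-7 - 5)/(-8051) = -12*(-1/8051) = 12/8051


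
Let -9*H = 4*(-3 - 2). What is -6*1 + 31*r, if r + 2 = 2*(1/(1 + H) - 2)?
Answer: -5010/29 ≈ -172.76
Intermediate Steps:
H = 20/9 (H = -4*(-3 - 2)/9 = -4*(-5)/9 = -⅑*(-20) = 20/9 ≈ 2.2222)
r = -156/29 (r = -2 + 2*(1/(1 + 20/9) - 2) = -2 + 2*(1/(29/9) - 2) = -2 + 2*(9/29 - 2) = -2 + 2*(-49/29) = -2 - 98/29 = -156/29 ≈ -5.3793)
-6*1 + 31*r = -6*1 + 31*(-156/29) = -6 - 4836/29 = -5010/29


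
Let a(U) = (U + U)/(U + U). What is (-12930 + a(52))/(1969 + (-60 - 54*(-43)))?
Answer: -12929/4231 ≈ -3.0558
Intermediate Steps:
a(U) = 1 (a(U) = (2*U)/((2*U)) = (2*U)*(1/(2*U)) = 1)
(-12930 + a(52))/(1969 + (-60 - 54*(-43))) = (-12930 + 1)/(1969 + (-60 - 54*(-43))) = -12929/(1969 + (-60 + 2322)) = -12929/(1969 + 2262) = -12929/4231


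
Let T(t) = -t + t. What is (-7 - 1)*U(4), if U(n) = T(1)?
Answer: 0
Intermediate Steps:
T(t) = 0
U(n) = 0
(-7 - 1)*U(4) = (-7 - 1)*0 = -8*0 = 0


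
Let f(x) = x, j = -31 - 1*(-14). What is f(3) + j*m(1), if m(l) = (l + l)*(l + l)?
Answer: -65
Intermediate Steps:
j = -17 (j = -31 + 14 = -17)
m(l) = 4*l² (m(l) = (2*l)*(2*l) = 4*l²)
f(3) + j*m(1) = 3 - 68*1² = 3 - 68 = -65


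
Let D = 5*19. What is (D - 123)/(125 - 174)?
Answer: 4/7 ≈ 0.57143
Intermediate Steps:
D = 95
(D - 123)/(125 - 174) = (95 - 123)/(125 - 174) = -28/(-49) = -28*(-1/49) = 4/7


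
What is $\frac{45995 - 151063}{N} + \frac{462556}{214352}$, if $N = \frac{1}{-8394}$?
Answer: $\frac{47261443277335}{53588} \approx 8.8194 \cdot 10^{8}$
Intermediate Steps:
$N = - \frac{1}{8394} \approx -0.00011913$
$\frac{45995 - 151063}{N} + \frac{462556}{214352} = \frac{45995 - 151063}{- \frac{1}{8394}} + \frac{462556}{214352} = \left(45995 - 151063\right) \left(-8394\right) + 462556 \cdot \frac{1}{214352} = \left(-105068\right) \left(-8394\right) + \frac{115639}{53588} = 881940792 + \frac{115639}{53588} = \frac{47261443277335}{53588}$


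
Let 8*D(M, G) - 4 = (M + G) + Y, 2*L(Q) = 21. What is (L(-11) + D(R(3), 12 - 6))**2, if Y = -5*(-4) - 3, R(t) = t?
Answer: 3249/16 ≈ 203.06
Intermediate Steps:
L(Q) = 21/2 (L(Q) = (1/2)*21 = 21/2)
Y = 17 (Y = 20 - 3 = 17)
D(M, G) = 21/8 + G/8 + M/8 (D(M, G) = 1/2 + ((M + G) + 17)/8 = 1/2 + ((G + M) + 17)/8 = 1/2 + (17 + G + M)/8 = 1/2 + (17/8 + G/8 + M/8) = 21/8 + G/8 + M/8)
(L(-11) + D(R(3), 12 - 6))**2 = (21/2 + (21/8 + (12 - 6)/8 + (1/8)*3))**2 = (21/2 + (21/8 + (1/8)*6 + 3/8))**2 = (21/2 + (21/8 + 3/4 + 3/8))**2 = (21/2 + 15/4)**2 = (57/4)**2 = 3249/16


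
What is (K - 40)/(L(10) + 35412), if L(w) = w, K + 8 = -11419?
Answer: -11467/35422 ≈ -0.32373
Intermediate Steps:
K = -11427 (K = -8 - 11419 = -11427)
(K - 40)/(L(10) + 35412) = (-11427 - 40)/(10 + 35412) = -11467/35422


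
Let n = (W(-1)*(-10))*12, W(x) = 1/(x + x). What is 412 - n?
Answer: 352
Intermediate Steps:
W(x) = 1/(2*x)
n = 60 (n = (((½)/(-1))*(-10))*12 = (((½)*(-1))*(-10))*12 = -½*(-10)*12 = 5*12 = 60)
412 - n = 412 - 1*60 = 412 - 60 = 352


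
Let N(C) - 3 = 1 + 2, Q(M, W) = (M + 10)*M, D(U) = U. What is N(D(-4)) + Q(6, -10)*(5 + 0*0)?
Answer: 486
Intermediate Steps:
Q(M, W) = M*(10 + M) (Q(M, W) = (10 + M)*M = M*(10 + M))
N(C) = 6 (N(C) = 3 + (1 + 2) = 3 + 3 = 6)
N(D(-4)) + Q(6, -10)*(5 + 0*0) = 6 + (6*(10 + 6))*(5 + 0*0) = 6 + (6*16)*(5 + 0) = 6 + 96*5 = 6 + 480 = 486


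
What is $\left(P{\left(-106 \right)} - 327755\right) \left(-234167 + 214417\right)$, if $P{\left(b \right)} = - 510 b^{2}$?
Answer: $119647771250$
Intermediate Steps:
$\left(P{\left(-106 \right)} - 327755\right) \left(-234167 + 214417\right) = \left(- 510 \left(-106\right)^{2} - 327755\right) \left(-234167 + 214417\right) = \left(\left(-510\right) 11236 - 327755\right) \left(-19750\right) = \left(-5730360 - 327755\right) \left(-19750\right) = \left(-6058115\right) \left(-19750\right) = 119647771250$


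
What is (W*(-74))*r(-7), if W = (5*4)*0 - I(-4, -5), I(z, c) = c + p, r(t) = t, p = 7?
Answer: -1036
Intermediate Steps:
I(z, c) = 7 + c (I(z, c) = c + 7 = 7 + c)
W = -2 (W = (5*4)*0 - (7 - 5) = 20*0 - 1*2 = 0 - 2 = -2)
(W*(-74))*r(-7) = -2*(-74)*(-7) = 148*(-7) = -1036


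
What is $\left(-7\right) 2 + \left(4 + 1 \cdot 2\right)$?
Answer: $-8$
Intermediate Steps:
$\left(-7\right) 2 + \left(4 + 1 \cdot 2\right) = -14 + \left(4 + 2\right) = -14 + 6 = -8$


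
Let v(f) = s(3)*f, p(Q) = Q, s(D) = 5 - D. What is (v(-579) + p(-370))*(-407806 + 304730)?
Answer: 157500128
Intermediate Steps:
v(f) = 2*f (v(f) = (5 - 1*3)*f = (5 - 3)*f = 2*f)
(v(-579) + p(-370))*(-407806 + 304730) = (2*(-579) - 370)*(-407806 + 304730) = (-1158 - 370)*(-103076) = -1528*(-103076) = 157500128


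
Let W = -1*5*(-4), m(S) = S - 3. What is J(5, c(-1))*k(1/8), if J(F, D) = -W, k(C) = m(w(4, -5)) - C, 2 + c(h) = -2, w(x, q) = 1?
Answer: 85/2 ≈ 42.500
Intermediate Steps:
m(S) = -3 + S
c(h) = -4 (c(h) = -2 - 2 = -4)
W = 20 (W = -5*(-4) = 20)
k(C) = -2 - C (k(C) = (-3 + 1) - C = -2 - C)
J(F, D) = -20 (J(F, D) = -1*20 = -20)
J(5, c(-1))*k(1/8) = -20*(-2 - 1/8) = -20*(-2 - 1*⅛) = -20*(-2 - ⅛) = -20*(-17/8) = 85/2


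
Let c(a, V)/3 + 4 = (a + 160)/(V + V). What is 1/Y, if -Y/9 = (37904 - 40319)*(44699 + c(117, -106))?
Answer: 212/205891590555 ≈ 1.0297e-9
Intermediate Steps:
c(a, V) = -12 + 3*(160 + a)/(2*V) (c(a, V) = -12 + 3*((a + 160)/(V + V)) = -12 + 3*((160 + a)/((2*V))) = -12 + 3*((160 + a)*(1/(2*V))) = -12 + 3*((160 + a)/(2*V)) = -12 + 3*(160 + a)/(2*V))
Y = 205891590555/212 (Y = -9*(37904 - 40319)*(44699 + (3/2)*(160 + 117 - 8*(-106))/(-106)) = -(-21735)*(44699 + (3/2)*(-1/106)*(160 + 117 + 848)) = -(-21735)*(44699 + (3/2)*(-1/106)*1125) = -(-21735)*(44699 - 3375/212) = -(-21735)*9472813/212 = -9*(-22876843395/212) = 205891590555/212 ≈ 9.7119e+8)
1/Y = 1/(205891590555/212) = 212/205891590555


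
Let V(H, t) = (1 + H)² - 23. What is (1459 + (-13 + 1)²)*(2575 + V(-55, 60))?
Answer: 8765204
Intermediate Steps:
V(H, t) = -23 + (1 + H)²
(1459 + (-13 + 1)²)*(2575 + V(-55, 60)) = (1459 + (-13 + 1)²)*(2575 + (-23 + (1 - 55)²)) = (1459 + (-12)²)*(2575 + (-23 + (-54)²)) = (1459 + 144)*(2575 + (-23 + 2916)) = 1603*(2575 + 2893) = 1603*5468 = 8765204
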